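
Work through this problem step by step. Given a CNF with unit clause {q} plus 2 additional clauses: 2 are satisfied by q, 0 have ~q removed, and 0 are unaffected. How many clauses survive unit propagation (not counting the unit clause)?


Satisfied (removed): 2
Shortened (remain): 0
Unchanged (remain): 0
Remaining = 0 + 0 = 0

0


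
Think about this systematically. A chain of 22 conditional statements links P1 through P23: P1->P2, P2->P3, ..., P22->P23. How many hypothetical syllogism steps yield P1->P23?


With 22 implications in a chain connecting 23 propositions:
P1->P2, P2->P3, ..., P22->P23
Steps needed = (number of implications) - 1 = 22 - 1 = 21

21


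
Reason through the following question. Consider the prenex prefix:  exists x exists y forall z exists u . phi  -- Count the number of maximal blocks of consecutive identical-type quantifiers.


Quantifier-type sequence: E E A E  (A=forall, E=exists)
Group into maximal same-type runs:
  Ex2 | Ax1 | Ex1
Number of blocks = 3

3


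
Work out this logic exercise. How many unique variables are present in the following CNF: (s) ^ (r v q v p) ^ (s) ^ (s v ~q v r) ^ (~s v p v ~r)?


Identify each variable that appears in the formula.
Variables found: p, q, r, s
Count = 4

4


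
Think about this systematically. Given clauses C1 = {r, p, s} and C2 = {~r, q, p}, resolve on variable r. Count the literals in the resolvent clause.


Remove r from C1 and ~r from C2.
C1 remainder: {p, s}
C2 remainder: {q, p}
Union (resolvent): {p, q, s}
Resolvent has 3 literal(s).

3


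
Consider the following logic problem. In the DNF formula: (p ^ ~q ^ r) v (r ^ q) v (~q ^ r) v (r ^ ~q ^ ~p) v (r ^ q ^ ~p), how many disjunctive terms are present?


A DNF formula is a disjunction of terms (conjunctions).
Terms are separated by v.
Counting the disjuncts: 5 terms.

5


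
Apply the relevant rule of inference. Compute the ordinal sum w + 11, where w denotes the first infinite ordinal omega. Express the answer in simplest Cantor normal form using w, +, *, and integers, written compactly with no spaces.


Compute w + 11.
Ordinal + is associative but NOT commutative; for finite n>0, n + w = w but w + n stays w+n.
w + 11 is already in normal form (a successor ordinal beyond w).
Result = w+11

w+11


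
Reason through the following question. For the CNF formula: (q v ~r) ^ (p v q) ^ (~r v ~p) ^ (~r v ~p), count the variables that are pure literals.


Check each variable for pure literal status:
p: mixed (not pure)
q: pure positive
r: pure negative
Pure literal count = 2

2


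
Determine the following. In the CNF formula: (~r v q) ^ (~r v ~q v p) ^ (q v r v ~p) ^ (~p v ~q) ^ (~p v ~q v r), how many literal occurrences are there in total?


Counting literals in each clause:
Clause 1: 2 literal(s)
Clause 2: 3 literal(s)
Clause 3: 3 literal(s)
Clause 4: 2 literal(s)
Clause 5: 3 literal(s)
Total = 13

13


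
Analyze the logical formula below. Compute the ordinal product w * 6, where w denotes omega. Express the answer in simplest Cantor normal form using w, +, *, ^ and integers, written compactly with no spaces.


Compute w * 6.
Ordinal * is associative and left-distributive over +, but NOT commutative; for finite n>1, n*w = w but w*n stays w*n.
w * 6 means 6 copies of w concatenated: w*6.
Result = w*6

w*6


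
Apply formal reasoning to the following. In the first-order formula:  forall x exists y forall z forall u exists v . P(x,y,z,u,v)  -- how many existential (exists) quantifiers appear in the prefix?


Quantifier prefix: forall x exists y forall z forall u exists v
Mark each quantifier type:
  U E U U E
Universal count = 3, Existential count = 2
Asked for existential (exists) quantifiers: 2

2


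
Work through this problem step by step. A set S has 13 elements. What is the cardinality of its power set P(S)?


The power set of a set with n elements has 2^n elements.
|P(S)| = 2^13 = 8192

8192


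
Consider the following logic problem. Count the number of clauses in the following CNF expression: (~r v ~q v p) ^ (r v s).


A CNF formula is a conjunction of clauses.
Clauses are separated by ^.
Counting the conjuncts: 2 clauses.

2


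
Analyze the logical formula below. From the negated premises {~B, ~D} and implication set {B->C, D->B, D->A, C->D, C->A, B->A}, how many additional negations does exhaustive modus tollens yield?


Initial negated facts: {~B, ~D}
Apply modus tollens to closure:
  ~D and C->D  =>  ~C
Final negated: {~B, ~C, ~D}
New negations: {~C}
Count = 1

1


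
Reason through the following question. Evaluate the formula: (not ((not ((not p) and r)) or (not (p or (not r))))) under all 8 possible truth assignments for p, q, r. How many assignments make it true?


Check all 8 assignments:
p=0, q=0, r=0: 0
p=0, q=0, r=1: 0
p=0, q=1, r=0: 0
p=0, q=1, r=1: 0
p=1, q=0, r=0: 0
p=1, q=0, r=1: 0
p=1, q=1, r=0: 0
p=1, q=1, r=1: 0
Count of True = 0

0


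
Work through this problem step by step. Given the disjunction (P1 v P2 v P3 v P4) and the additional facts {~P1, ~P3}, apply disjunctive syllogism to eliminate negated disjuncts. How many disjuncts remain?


Original disjuncts (4): P1, P2, P3, P4
Negated (eliminate): ~P1, ~P3
Remaining disjuncts: P2, P4
Count = 4 - 2 = 2

2


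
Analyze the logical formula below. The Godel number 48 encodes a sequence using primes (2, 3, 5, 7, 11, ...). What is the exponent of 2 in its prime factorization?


Factorize 48 by dividing by 2 repeatedly.
Division steps: 2 divides 48 exactly 4 time(s).
Exponent of 2 = 4

4


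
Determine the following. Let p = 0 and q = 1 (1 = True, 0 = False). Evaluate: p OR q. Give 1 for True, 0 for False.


p = 0, q = 1
Operation: p OR q
Evaluate: 0 OR 1 = 1

1


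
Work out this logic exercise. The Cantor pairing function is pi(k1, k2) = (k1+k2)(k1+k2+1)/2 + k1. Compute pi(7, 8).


k1 + k2 = 15
(k1+k2)(k1+k2+1)/2 = 15 * 16 / 2 = 120
pi = 120 + 7 = 127

127


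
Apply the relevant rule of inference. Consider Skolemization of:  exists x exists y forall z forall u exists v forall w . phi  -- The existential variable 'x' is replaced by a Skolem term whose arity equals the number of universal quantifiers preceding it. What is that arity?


Quantifier prefix: exists x exists y forall z forall u exists v forall w
'x' is existentially quantified at position 1.
No universal quantifiers precede it.
Skolem function arity = 0 (a Skolem constant)

0


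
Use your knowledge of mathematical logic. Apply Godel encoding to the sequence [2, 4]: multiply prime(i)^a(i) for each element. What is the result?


Encode each element as an exponent of the corresponding prime:
  2^2 = 4
  3^4 = 81
Product = 4 * 81 = 324

324


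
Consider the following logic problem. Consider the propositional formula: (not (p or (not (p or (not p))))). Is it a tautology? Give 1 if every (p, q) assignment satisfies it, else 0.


Check all 4 assignments:
p=0, q=0: 1
p=0, q=1: 1
p=1, q=0: 0
p=1, q=1: 0
Satisfying count = 2/4.
Tautology iff count = 4: no.

0


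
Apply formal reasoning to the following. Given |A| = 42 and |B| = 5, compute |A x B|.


The Cartesian product A x B contains all ordered pairs (a, b).
|A x B| = |A| * |B| = 42 * 5 = 210

210


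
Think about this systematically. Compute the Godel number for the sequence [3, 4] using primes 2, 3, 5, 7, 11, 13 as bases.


Encode each element as an exponent of the corresponding prime:
  2^3 = 8
  3^4 = 81
Product = 8 * 81 = 648

648


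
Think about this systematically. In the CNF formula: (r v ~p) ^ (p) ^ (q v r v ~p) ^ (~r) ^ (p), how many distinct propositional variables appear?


Identify each variable that appears in the formula.
Variables found: p, q, r
Count = 3

3


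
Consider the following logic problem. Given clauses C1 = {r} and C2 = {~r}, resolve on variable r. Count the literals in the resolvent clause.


Remove r from C1 and ~r from C2.
C1 remainder: {}
C2 remainder: {}
Union (resolvent): {} (empty clause)
Resolvent has 0 literal(s).

0


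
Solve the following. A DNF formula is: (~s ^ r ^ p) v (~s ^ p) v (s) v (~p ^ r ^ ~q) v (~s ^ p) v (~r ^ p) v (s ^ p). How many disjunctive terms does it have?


A DNF formula is a disjunction of terms (conjunctions).
Terms are separated by v.
Counting the disjuncts: 7 terms.

7


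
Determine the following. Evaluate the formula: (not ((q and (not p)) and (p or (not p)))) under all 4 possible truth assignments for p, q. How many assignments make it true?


Check all 4 assignments:
p=0, q=0: 1
p=0, q=1: 0
p=1, q=0: 1
p=1, q=1: 1
Count of True = 3

3


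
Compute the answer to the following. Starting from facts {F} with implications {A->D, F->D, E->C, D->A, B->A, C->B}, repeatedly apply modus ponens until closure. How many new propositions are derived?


Initial facts: {F}
Apply modus ponens to closure:
  F and F->D  =>  D
  D and D->A  =>  A
Final known: {A, D, F}
New propositions: {A, D}
Count = 2

2


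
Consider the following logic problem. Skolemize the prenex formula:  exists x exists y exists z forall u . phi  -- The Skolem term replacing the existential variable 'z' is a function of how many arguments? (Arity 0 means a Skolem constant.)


Quantifier prefix: exists x exists y exists z forall u
'z' is existentially quantified at position 3.
No universal quantifiers precede it.
Skolem function arity = 0 (a Skolem constant)

0


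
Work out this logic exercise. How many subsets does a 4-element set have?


The power set of a set with n elements has 2^n elements.
|P(S)| = 2^4 = 16

16


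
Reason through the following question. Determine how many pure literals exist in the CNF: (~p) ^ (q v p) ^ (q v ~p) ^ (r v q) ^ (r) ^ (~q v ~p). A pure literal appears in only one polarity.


Check each variable for pure literal status:
p: mixed (not pure)
q: mixed (not pure)
r: pure positive
Pure literal count = 1

1


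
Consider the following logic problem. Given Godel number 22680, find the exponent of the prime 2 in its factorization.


Factorize 22680 by dividing by 2 repeatedly.
Division steps: 2 divides 22680 exactly 3 time(s).
Exponent of 2 = 3

3


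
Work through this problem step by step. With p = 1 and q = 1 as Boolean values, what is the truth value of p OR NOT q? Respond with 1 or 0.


p = 1, q = 1
Operation: p OR NOT q
Evaluate: 1 OR NOT 1 = 1

1


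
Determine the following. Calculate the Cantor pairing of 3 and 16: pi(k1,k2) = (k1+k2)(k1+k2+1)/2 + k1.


k1 + k2 = 19
(k1+k2)(k1+k2+1)/2 = 19 * 20 / 2 = 190
pi = 190 + 3 = 193

193


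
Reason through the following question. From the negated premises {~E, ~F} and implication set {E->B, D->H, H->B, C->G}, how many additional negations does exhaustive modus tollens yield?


Initial negated facts: {~E, ~F}
Apply modus tollens to closure:
  (no implication fires)
Final negated: {~E, ~F}
New negations: {(none)}
Count = 0

0


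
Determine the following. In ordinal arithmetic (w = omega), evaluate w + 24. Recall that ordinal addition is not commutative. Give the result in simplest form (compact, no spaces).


Compute w + 24.
Ordinal + is associative but NOT commutative; for finite n>0, n + w = w but w + n stays w+n.
w + 24 is already in normal form (a successor ordinal beyond w).
Result = w+24

w+24


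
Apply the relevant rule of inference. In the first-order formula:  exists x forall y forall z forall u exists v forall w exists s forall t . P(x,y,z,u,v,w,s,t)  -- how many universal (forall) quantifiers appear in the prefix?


Quantifier prefix: exists x forall y forall z forall u exists v forall w exists s forall t
Mark each quantifier type:
  E U U U E U E U
Universal count = 5, Existential count = 3
Asked for universal (forall) quantifiers: 5

5


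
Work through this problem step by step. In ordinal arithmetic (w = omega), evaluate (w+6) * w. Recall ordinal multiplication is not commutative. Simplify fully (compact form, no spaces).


Compute (w+6) * w.
Ordinal * is associative and left-distributive over +, but NOT commutative; for finite n>1, n*w = w but w*n stays w*n.
(w+6) * w = sup{(w+6)*k : k<w} = sup{w*k+6} = w^2 (the +6 tail is absorbed in the limit).
Result = w^2

w^2


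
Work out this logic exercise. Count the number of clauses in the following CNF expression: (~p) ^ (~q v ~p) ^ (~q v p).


A CNF formula is a conjunction of clauses.
Clauses are separated by ^.
Counting the conjuncts: 3 clauses.

3


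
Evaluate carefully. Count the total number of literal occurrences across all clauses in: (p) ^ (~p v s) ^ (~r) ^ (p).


Counting literals in each clause:
Clause 1: 1 literal(s)
Clause 2: 2 literal(s)
Clause 3: 1 literal(s)
Clause 4: 1 literal(s)
Total = 5

5


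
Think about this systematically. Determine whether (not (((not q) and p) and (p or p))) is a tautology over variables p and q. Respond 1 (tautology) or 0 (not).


Check all 4 assignments:
p=0, q=0: 1
p=0, q=1: 1
p=1, q=0: 0
p=1, q=1: 1
Satisfying count = 3/4.
Tautology iff count = 4: no.

0


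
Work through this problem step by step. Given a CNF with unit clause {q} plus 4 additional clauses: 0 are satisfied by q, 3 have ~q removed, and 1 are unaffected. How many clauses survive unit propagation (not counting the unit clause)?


Satisfied (removed): 0
Shortened (remain): 3
Unchanged (remain): 1
Remaining = 3 + 1 = 4

4


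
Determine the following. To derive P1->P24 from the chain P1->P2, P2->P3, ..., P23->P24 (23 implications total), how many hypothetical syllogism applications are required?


With 23 implications in a chain connecting 24 propositions:
P1->P2, P2->P3, ..., P23->P24
Steps needed = (number of implications) - 1 = 23 - 1 = 22

22


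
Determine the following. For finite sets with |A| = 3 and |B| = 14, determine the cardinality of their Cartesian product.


The Cartesian product A x B contains all ordered pairs (a, b).
|A x B| = |A| * |B| = 3 * 14 = 42

42


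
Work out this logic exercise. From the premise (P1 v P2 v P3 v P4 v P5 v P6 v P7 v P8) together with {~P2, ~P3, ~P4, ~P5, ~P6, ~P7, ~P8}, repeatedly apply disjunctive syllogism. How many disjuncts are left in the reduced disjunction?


Original disjuncts (8): P1, P2, P3, P4, P5, P6, P7, P8
Negated (eliminate): ~P2, ~P3, ~P4, ~P5, ~P6, ~P7, ~P8
Remaining disjuncts: P1
Count = 8 - 7 = 1

1


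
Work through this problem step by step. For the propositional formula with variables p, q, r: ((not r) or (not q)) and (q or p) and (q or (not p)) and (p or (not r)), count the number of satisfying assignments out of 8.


Evaluate all 8 assignments for p, q, r:
p=0, q=0, r=0: 0
p=0, q=0, r=1: 0
p=0, q=1, r=0: 1
p=0, q=1, r=1: 0
p=1, q=0, r=0: 0
p=1, q=0, r=1: 0
p=1, q=1, r=0: 1
p=1, q=1, r=1: 0
Satisfying count = 2

2


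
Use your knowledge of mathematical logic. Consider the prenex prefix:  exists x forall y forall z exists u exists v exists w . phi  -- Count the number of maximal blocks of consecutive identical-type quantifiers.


Quantifier-type sequence: E A A E E E  (A=forall, E=exists)
Group into maximal same-type runs:
  Ex1 | Ax2 | Ex3
Number of blocks = 3

3


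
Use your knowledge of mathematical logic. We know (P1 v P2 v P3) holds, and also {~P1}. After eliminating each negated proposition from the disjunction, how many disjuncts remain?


Original disjuncts (3): P1, P2, P3
Negated (eliminate): ~P1
Remaining disjuncts: P2, P3
Count = 3 - 1 = 2

2


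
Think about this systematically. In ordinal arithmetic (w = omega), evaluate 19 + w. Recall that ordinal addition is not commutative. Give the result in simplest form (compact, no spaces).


Compute 19 + w.
Ordinal + is associative but NOT commutative; for finite n>0, n + w = w but w + n stays w+n.
Any finite left addend is absorbed by w on the right: 19 + w = w.
Result = w

w


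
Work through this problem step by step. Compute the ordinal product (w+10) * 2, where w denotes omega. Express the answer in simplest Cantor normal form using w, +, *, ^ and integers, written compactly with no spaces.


Compute (w+10) * 2.
Ordinal * is associative and left-distributive over +, but NOT commutative; for finite n>1, n*w = w but w*n stays w*n.
(w+10) * 2 = (w+10) repeated 2 times. Each intermediate +10 is absorbed by the following w; only the last survives: w*2+10.
Result = w*2+10

w*2+10


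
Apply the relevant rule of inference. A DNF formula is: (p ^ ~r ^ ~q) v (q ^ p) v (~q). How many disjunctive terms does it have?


A DNF formula is a disjunction of terms (conjunctions).
Terms are separated by v.
Counting the disjuncts: 3 terms.

3


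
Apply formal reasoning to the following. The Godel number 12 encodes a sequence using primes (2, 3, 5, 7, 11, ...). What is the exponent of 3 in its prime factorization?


Factorize 12 by dividing by 3 repeatedly.
Division steps: 3 divides 12 exactly 1 time(s).
Exponent of 3 = 1

1


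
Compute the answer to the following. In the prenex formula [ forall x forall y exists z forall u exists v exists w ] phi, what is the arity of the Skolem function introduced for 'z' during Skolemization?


Quantifier prefix: forall x forall y exists z forall u exists v exists w
'z' is existentially quantified at position 3.
Universal variables preceding it: x, y
Skolem function arity = 2

2


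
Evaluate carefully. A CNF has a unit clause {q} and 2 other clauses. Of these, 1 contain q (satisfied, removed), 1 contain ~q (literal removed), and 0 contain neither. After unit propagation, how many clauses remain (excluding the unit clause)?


Satisfied (removed): 1
Shortened (remain): 1
Unchanged (remain): 0
Remaining = 1 + 0 = 1

1


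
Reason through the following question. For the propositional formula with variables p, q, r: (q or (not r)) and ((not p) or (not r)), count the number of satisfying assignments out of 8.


Evaluate all 8 assignments for p, q, r:
p=0, q=0, r=0: 1
p=0, q=0, r=1: 0
p=0, q=1, r=0: 1
p=0, q=1, r=1: 1
p=1, q=0, r=0: 1
p=1, q=0, r=1: 0
p=1, q=1, r=0: 1
p=1, q=1, r=1: 0
Satisfying count = 5

5


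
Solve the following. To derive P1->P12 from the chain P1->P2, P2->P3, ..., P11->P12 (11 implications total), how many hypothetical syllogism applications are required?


With 11 implications in a chain connecting 12 propositions:
P1->P2, P2->P3, ..., P11->P12
Steps needed = (number of implications) - 1 = 11 - 1 = 10

10


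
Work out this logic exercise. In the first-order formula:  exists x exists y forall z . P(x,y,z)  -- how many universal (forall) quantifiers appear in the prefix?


Quantifier prefix: exists x exists y forall z
Mark each quantifier type:
  E E U
Universal count = 1, Existential count = 2
Asked for universal (forall) quantifiers: 1

1


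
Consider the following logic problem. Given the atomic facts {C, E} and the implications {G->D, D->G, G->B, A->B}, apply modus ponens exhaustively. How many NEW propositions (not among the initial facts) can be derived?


Initial facts: {C, E}
Apply modus ponens to closure:
  (no implication fires)
Final known: {C, E}
New propositions: {(none)}
Count = 0

0


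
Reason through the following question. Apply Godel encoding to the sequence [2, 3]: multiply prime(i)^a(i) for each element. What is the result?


Encode each element as an exponent of the corresponding prime:
  2^2 = 4
  3^3 = 27
Product = 4 * 27 = 108

108


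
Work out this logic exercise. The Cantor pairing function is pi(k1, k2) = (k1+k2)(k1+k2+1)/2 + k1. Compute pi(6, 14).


k1 + k2 = 20
(k1+k2)(k1+k2+1)/2 = 20 * 21 / 2 = 210
pi = 210 + 6 = 216

216


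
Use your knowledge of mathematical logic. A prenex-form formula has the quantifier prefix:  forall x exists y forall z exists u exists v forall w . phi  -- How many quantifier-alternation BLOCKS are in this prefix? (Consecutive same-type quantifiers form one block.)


Quantifier-type sequence: A E A E E A  (A=forall, E=exists)
Group into maximal same-type runs:
  Ax1 | Ex1 | Ax1 | Ex2 | Ax1
Number of blocks = 5

5


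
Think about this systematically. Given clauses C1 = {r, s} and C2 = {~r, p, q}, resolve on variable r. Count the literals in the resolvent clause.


Remove r from C1 and ~r from C2.
C1 remainder: {s}
C2 remainder: {p, q}
Union (resolvent): {p, q, s}
Resolvent has 3 literal(s).

3


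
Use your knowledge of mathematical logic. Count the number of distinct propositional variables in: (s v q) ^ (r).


Identify each variable that appears in the formula.
Variables found: q, r, s
Count = 3

3


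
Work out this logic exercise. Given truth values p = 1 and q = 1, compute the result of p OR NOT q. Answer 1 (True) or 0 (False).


p = 1, q = 1
Operation: p OR NOT q
Evaluate: 1 OR NOT 1 = 1

1


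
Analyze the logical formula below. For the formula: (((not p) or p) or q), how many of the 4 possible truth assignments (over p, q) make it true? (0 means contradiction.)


Check all 4 assignments:
p=0, q=0: 1
p=0, q=1: 1
p=1, q=0: 1
p=1, q=1: 1
Count of True = 4

4


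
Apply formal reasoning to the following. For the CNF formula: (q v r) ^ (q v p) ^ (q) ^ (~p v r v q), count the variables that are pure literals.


Check each variable for pure literal status:
p: mixed (not pure)
q: pure positive
r: pure positive
Pure literal count = 2

2


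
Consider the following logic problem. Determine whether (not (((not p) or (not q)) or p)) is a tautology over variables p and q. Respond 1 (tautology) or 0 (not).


Check all 4 assignments:
p=0, q=0: 0
p=0, q=1: 0
p=1, q=0: 0
p=1, q=1: 0
Satisfying count = 0/4.
Tautology iff count = 4: no.

0


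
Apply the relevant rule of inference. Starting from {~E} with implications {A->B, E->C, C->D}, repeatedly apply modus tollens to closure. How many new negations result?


Initial negated facts: {~E}
Apply modus tollens to closure:
  (no implication fires)
Final negated: {~E}
New negations: {(none)}
Count = 0

0


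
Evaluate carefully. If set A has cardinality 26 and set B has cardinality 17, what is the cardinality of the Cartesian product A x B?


The Cartesian product A x B contains all ordered pairs (a, b).
|A x B| = |A| * |B| = 26 * 17 = 442

442


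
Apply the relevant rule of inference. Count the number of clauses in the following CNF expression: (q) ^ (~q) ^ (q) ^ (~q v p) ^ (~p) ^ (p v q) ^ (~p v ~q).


A CNF formula is a conjunction of clauses.
Clauses are separated by ^.
Counting the conjuncts: 7 clauses.

7


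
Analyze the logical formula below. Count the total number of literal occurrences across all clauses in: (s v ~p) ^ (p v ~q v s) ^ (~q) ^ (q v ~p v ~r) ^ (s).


Counting literals in each clause:
Clause 1: 2 literal(s)
Clause 2: 3 literal(s)
Clause 3: 1 literal(s)
Clause 4: 3 literal(s)
Clause 5: 1 literal(s)
Total = 10

10


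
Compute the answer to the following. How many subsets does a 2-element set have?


The power set of a set with n elements has 2^n elements.
|P(S)| = 2^2 = 4

4


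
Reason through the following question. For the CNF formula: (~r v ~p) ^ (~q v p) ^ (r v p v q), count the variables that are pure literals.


Check each variable for pure literal status:
p: mixed (not pure)
q: mixed (not pure)
r: mixed (not pure)
Pure literal count = 0

0


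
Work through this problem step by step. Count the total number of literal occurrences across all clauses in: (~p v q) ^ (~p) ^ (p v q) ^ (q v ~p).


Counting literals in each clause:
Clause 1: 2 literal(s)
Clause 2: 1 literal(s)
Clause 3: 2 literal(s)
Clause 4: 2 literal(s)
Total = 7

7


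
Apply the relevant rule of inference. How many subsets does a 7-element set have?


The power set of a set with n elements has 2^n elements.
|P(S)| = 2^7 = 128

128


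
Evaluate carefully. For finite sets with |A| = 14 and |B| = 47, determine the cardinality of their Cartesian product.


The Cartesian product A x B contains all ordered pairs (a, b).
|A x B| = |A| * |B| = 14 * 47 = 658

658


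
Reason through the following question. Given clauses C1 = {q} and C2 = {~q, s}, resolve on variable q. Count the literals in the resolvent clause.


Remove q from C1 and ~q from C2.
C1 remainder: {}
C2 remainder: {s}
Union (resolvent): {s}
Resolvent has 1 literal(s).

1


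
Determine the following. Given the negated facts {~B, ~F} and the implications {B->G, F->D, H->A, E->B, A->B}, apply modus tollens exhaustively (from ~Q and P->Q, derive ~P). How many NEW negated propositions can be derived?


Initial negated facts: {~B, ~F}
Apply modus tollens to closure:
  ~B and E->B  =>  ~E
  ~B and A->B  =>  ~A
  ~A and H->A  =>  ~H
Final negated: {~A, ~B, ~E, ~F, ~H}
New negations: {~A, ~E, ~H}
Count = 3

3


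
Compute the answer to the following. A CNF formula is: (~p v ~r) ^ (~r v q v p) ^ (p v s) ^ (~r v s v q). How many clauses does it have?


A CNF formula is a conjunction of clauses.
Clauses are separated by ^.
Counting the conjuncts: 4 clauses.

4


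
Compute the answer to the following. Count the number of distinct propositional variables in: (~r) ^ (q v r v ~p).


Identify each variable that appears in the formula.
Variables found: p, q, r
Count = 3

3


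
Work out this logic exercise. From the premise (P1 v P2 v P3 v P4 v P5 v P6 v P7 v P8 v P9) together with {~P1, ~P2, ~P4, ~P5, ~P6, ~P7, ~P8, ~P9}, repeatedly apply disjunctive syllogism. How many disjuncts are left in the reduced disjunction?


Original disjuncts (9): P1, P2, P3, P4, P5, P6, P7, P8, P9
Negated (eliminate): ~P1, ~P2, ~P4, ~P5, ~P6, ~P7, ~P8, ~P9
Remaining disjuncts: P3
Count = 9 - 8 = 1

1


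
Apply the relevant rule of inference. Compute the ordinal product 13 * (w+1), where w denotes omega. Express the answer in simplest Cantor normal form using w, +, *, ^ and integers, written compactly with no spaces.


Compute 13 * (w+1).
Ordinal * is associative and left-distributive over +, but NOT commutative; for finite n>1, n*w = w but w*n stays w*n.
By left-distributivity: 13 * (w+1) = 13*w + 13*1 = w + 13 = w+13.
Result = w+13

w+13


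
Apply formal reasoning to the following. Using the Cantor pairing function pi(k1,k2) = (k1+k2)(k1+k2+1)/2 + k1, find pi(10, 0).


k1 + k2 = 10
(k1+k2)(k1+k2+1)/2 = 10 * 11 / 2 = 55
pi = 55 + 10 = 65

65


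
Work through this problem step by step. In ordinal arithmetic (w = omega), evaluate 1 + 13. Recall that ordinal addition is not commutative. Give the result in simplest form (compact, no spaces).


Compute 1 + 13.
Ordinal + is associative but NOT commutative; for finite n>0, n + w = w but w + n stays w+n.
Both operands finite; ordinal + agrees with natural +: 1 + 13 = 14.
Result = 14

14


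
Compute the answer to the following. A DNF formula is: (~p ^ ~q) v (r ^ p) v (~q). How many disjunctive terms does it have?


A DNF formula is a disjunction of terms (conjunctions).
Terms are separated by v.
Counting the disjuncts: 3 terms.

3


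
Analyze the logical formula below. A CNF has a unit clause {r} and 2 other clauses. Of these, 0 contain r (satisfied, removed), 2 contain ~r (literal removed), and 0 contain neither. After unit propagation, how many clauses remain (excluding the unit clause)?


Satisfied (removed): 0
Shortened (remain): 2
Unchanged (remain): 0
Remaining = 2 + 0 = 2

2


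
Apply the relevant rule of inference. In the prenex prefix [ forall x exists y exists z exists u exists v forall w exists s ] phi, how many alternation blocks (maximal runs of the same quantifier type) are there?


Quantifier-type sequence: A E E E E A E  (A=forall, E=exists)
Group into maximal same-type runs:
  Ax1 | Ex4 | Ax1 | Ex1
Number of blocks = 4

4


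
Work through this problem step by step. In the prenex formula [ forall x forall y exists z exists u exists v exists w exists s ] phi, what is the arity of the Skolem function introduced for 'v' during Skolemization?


Quantifier prefix: forall x forall y exists z exists u exists v exists w exists s
'v' is existentially quantified at position 5.
Universal variables preceding it: x, y
Skolem function arity = 2

2


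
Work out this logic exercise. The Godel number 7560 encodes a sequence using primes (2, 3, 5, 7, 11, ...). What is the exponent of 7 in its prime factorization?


Factorize 7560 by dividing by 7 repeatedly.
Division steps: 7 divides 7560 exactly 1 time(s).
Exponent of 7 = 1

1


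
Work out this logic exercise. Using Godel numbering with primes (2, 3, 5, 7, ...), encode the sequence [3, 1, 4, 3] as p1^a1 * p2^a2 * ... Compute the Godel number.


Encode each element as an exponent of the corresponding prime:
  2^3 = 8
  3^1 = 3
  5^4 = 625
  7^3 = 343
Product = 8 * 3 * 625 * 343 = 5145000

5145000


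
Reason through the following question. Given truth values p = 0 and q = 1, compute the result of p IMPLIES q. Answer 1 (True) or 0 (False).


p = 0, q = 1
Operation: p IMPLIES q
Evaluate: 0 IMPLIES 1 = 1

1


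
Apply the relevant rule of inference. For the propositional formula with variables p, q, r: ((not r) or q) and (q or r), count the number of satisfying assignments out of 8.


Evaluate all 8 assignments for p, q, r:
p=0, q=0, r=0: 0
p=0, q=0, r=1: 0
p=0, q=1, r=0: 1
p=0, q=1, r=1: 1
p=1, q=0, r=0: 0
p=1, q=0, r=1: 0
p=1, q=1, r=0: 1
p=1, q=1, r=1: 1
Satisfying count = 4

4


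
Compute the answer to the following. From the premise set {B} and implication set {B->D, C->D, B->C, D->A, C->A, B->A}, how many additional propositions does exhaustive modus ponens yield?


Initial facts: {B}
Apply modus ponens to closure:
  B and B->D  =>  D
  B and B->C  =>  C
  D and D->A  =>  A
Final known: {A, B, C, D}
New propositions: {A, C, D}
Count = 3

3


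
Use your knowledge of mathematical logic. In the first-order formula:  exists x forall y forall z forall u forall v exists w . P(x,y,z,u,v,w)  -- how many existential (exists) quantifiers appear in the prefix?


Quantifier prefix: exists x forall y forall z forall u forall v exists w
Mark each quantifier type:
  E U U U U E
Universal count = 4, Existential count = 2
Asked for existential (exists) quantifiers: 2

2


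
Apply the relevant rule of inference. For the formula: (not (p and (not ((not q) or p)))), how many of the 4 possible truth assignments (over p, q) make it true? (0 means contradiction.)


Check all 4 assignments:
p=0, q=0: 1
p=0, q=1: 1
p=1, q=0: 1
p=1, q=1: 1
Count of True = 4

4


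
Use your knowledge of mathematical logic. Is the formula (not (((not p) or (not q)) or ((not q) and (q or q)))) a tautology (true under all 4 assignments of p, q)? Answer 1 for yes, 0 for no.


Check all 4 assignments:
p=0, q=0: 0
p=0, q=1: 0
p=1, q=0: 0
p=1, q=1: 1
Satisfying count = 1/4.
Tautology iff count = 4: no.

0


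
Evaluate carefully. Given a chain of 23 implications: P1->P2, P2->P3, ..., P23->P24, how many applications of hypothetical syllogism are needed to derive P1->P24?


With 23 implications in a chain connecting 24 propositions:
P1->P2, P2->P3, ..., P23->P24
Steps needed = (number of implications) - 1 = 23 - 1 = 22

22


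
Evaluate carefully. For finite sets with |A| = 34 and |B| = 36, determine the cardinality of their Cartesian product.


The Cartesian product A x B contains all ordered pairs (a, b).
|A x B| = |A| * |B| = 34 * 36 = 1224

1224


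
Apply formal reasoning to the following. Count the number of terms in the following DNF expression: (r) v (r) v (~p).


A DNF formula is a disjunction of terms (conjunctions).
Terms are separated by v.
Counting the disjuncts: 3 terms.

3


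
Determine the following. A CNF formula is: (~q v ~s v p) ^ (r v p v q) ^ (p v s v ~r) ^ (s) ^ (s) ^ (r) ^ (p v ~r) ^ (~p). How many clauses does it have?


A CNF formula is a conjunction of clauses.
Clauses are separated by ^.
Counting the conjuncts: 8 clauses.

8


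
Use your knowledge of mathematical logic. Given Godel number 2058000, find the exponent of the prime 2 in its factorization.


Factorize 2058000 by dividing by 2 repeatedly.
Division steps: 2 divides 2058000 exactly 4 time(s).
Exponent of 2 = 4

4


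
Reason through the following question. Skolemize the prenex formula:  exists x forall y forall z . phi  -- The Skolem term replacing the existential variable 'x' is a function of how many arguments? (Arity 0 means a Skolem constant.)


Quantifier prefix: exists x forall y forall z
'x' is existentially quantified at position 1.
No universal quantifiers precede it.
Skolem function arity = 0 (a Skolem constant)

0


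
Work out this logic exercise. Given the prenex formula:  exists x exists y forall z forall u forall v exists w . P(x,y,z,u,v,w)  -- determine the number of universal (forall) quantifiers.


Quantifier prefix: exists x exists y forall z forall u forall v exists w
Mark each quantifier type:
  E E U U U E
Universal count = 3, Existential count = 3
Asked for universal (forall) quantifiers: 3

3


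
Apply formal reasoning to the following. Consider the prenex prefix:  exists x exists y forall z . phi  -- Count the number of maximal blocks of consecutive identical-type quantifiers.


Quantifier-type sequence: E E A  (A=forall, E=exists)
Group into maximal same-type runs:
  Ex2 | Ax1
Number of blocks = 2

2


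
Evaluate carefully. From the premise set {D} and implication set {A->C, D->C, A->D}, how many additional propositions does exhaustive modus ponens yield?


Initial facts: {D}
Apply modus ponens to closure:
  D and D->C  =>  C
Final known: {C, D}
New propositions: {C}
Count = 1

1


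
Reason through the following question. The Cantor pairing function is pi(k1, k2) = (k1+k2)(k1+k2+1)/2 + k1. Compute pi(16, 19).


k1 + k2 = 35
(k1+k2)(k1+k2+1)/2 = 35 * 36 / 2 = 630
pi = 630 + 16 = 646

646


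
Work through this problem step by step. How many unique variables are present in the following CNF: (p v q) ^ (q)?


Identify each variable that appears in the formula.
Variables found: p, q
Count = 2

2


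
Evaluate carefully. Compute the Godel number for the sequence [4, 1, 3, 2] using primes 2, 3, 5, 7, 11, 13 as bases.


Encode each element as an exponent of the corresponding prime:
  2^4 = 16
  3^1 = 3
  5^3 = 125
  7^2 = 49
Product = 16 * 3 * 125 * 49 = 294000

294000


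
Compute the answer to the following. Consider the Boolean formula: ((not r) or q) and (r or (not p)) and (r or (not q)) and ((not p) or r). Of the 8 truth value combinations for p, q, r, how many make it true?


Evaluate all 8 assignments for p, q, r:
p=0, q=0, r=0: 1
p=0, q=0, r=1: 0
p=0, q=1, r=0: 0
p=0, q=1, r=1: 1
p=1, q=0, r=0: 0
p=1, q=0, r=1: 0
p=1, q=1, r=0: 0
p=1, q=1, r=1: 1
Satisfying count = 3

3


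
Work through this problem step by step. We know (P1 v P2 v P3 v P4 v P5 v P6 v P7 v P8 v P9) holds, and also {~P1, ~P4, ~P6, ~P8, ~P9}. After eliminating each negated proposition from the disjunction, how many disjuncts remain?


Original disjuncts (9): P1, P2, P3, P4, P5, P6, P7, P8, P9
Negated (eliminate): ~P1, ~P4, ~P6, ~P8, ~P9
Remaining disjuncts: P2, P3, P5, P7
Count = 9 - 5 = 4

4


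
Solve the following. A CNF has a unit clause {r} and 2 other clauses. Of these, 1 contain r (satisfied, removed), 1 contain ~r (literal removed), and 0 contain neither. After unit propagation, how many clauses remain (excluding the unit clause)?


Satisfied (removed): 1
Shortened (remain): 1
Unchanged (remain): 0
Remaining = 1 + 0 = 1

1


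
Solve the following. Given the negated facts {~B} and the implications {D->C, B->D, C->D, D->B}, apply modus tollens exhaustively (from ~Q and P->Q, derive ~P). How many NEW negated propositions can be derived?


Initial negated facts: {~B}
Apply modus tollens to closure:
  ~B and D->B  =>  ~D
  ~D and C->D  =>  ~C
Final negated: {~B, ~C, ~D}
New negations: {~C, ~D}
Count = 2

2


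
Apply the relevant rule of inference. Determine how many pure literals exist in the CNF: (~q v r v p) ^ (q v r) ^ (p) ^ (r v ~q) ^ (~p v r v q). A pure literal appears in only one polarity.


Check each variable for pure literal status:
p: mixed (not pure)
q: mixed (not pure)
r: pure positive
Pure literal count = 1

1


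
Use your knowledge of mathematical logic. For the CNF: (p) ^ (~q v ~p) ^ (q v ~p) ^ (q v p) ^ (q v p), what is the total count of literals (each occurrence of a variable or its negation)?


Counting literals in each clause:
Clause 1: 1 literal(s)
Clause 2: 2 literal(s)
Clause 3: 2 literal(s)
Clause 4: 2 literal(s)
Clause 5: 2 literal(s)
Total = 9

9


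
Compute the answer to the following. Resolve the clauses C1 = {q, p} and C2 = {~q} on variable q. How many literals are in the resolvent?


Remove q from C1 and ~q from C2.
C1 remainder: {p}
C2 remainder: {}
Union (resolvent): {p}
Resolvent has 1 literal(s).

1


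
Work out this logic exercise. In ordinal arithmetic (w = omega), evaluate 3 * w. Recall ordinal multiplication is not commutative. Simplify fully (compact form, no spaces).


Compute 3 * w.
Ordinal * is associative and left-distributive over +, but NOT commutative; for finite n>1, n*w = w but w*n stays w*n.
For finite n>0, n * w = sup{n*k : k<w} = w. So 3 * w = w.
Result = w

w


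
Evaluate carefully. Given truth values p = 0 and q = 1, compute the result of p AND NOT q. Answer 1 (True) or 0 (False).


p = 0, q = 1
Operation: p AND NOT q
Evaluate: 0 AND NOT 1 = 0

0


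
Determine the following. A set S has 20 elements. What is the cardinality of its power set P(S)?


The power set of a set with n elements has 2^n elements.
|P(S)| = 2^20 = 1048576

1048576


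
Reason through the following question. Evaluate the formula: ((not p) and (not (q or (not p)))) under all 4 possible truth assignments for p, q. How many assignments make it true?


Check all 4 assignments:
p=0, q=0: 0
p=0, q=1: 0
p=1, q=0: 0
p=1, q=1: 0
Count of True = 0

0


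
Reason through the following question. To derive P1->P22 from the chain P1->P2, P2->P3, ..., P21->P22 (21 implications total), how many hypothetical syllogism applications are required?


With 21 implications in a chain connecting 22 propositions:
P1->P2, P2->P3, ..., P21->P22
Steps needed = (number of implications) - 1 = 21 - 1 = 20

20


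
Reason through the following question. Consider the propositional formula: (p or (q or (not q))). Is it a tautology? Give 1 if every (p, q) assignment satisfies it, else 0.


Check all 4 assignments:
p=0, q=0: 1
p=0, q=1: 1
p=1, q=0: 1
p=1, q=1: 1
Satisfying count = 4/4.
Tautology iff count = 4: yes.

1


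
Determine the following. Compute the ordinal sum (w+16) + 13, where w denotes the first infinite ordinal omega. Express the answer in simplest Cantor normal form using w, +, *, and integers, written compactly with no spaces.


Compute (w+16) + 13.
Ordinal + is associative but NOT commutative; for finite n>0, n + w = w but w + n stays w+n.
By associativity: (w+16) + 13 = w + (16+13) = w+29.
Result = w+29

w+29


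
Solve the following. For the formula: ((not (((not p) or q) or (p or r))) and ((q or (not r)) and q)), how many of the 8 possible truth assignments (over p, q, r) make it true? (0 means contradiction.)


Check all 8 assignments:
p=0, q=0, r=0: 0
p=0, q=0, r=1: 0
p=0, q=1, r=0: 0
p=0, q=1, r=1: 0
p=1, q=0, r=0: 0
p=1, q=0, r=1: 0
p=1, q=1, r=0: 0
p=1, q=1, r=1: 0
Count of True = 0

0


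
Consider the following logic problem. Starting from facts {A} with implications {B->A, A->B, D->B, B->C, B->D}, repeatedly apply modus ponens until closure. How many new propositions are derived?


Initial facts: {A}
Apply modus ponens to closure:
  A and A->B  =>  B
  B and B->C  =>  C
  B and B->D  =>  D
Final known: {A, B, C, D}
New propositions: {B, C, D}
Count = 3

3


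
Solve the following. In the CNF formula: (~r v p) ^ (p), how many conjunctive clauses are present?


A CNF formula is a conjunction of clauses.
Clauses are separated by ^.
Counting the conjuncts: 2 clauses.

2


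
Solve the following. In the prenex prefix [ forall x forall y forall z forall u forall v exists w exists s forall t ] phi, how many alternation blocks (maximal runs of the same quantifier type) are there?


Quantifier-type sequence: A A A A A E E A  (A=forall, E=exists)
Group into maximal same-type runs:
  Ax5 | Ex2 | Ax1
Number of blocks = 3

3
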